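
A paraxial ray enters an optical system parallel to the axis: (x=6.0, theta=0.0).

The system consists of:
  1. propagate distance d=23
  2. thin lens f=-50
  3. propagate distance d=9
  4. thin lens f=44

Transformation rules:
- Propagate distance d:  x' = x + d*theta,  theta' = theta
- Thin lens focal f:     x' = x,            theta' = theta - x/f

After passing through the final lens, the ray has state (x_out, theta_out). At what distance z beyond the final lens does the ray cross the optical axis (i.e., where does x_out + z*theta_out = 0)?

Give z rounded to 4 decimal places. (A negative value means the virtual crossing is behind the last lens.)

Answer: 173.0667

Derivation:
Initial: x=6.0000 theta=0.0000
After 1 (propagate distance d=23): x=6.0000 theta=0.0000
After 2 (thin lens f=-50): x=6.0000 theta=0.1200
After 3 (propagate distance d=9): x=7.0800 theta=0.1200
After 4 (thin lens f=44): x=7.0800 theta=-9/220 (≈-0.0409)
z_focus = -x_out/theta_out = -(7.0800)/(-9/220) = 2596/15 ≈ 173.0667
Rounded to 4 decimal places: z = 173.0667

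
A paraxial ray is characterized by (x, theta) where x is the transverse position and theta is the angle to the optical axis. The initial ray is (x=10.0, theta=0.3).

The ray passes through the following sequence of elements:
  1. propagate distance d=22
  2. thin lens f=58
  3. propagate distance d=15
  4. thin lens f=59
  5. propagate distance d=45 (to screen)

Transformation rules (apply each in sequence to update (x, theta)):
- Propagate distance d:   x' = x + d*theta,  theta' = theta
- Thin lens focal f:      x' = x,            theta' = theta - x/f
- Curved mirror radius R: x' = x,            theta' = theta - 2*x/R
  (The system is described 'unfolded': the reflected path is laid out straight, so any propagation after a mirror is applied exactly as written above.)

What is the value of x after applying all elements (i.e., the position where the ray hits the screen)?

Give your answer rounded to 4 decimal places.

Answer: 4.6088

Derivation:
Initial: x=10.0000 theta=0.3000
After 1 (propagate distance d=22): x=16.6000 theta=0.3000
After 2 (thin lens f=58): x=16.6000 theta=2/145 (≈0.0138)
After 3 (propagate distance d=15): x=2437/145 (≈16.8069) theta=2/145 (≈0.0138)
After 4 (thin lens f=59): x=2437/145 (≈16.8069) theta=-2319/8555 (≈-0.2711)
After 5 (propagate distance d=45 (to screen)): x=39428/8555 (≈4.6088) theta=-2319/8555 (≈-0.2711)
Rounded to 4 decimal places: x = 4.6088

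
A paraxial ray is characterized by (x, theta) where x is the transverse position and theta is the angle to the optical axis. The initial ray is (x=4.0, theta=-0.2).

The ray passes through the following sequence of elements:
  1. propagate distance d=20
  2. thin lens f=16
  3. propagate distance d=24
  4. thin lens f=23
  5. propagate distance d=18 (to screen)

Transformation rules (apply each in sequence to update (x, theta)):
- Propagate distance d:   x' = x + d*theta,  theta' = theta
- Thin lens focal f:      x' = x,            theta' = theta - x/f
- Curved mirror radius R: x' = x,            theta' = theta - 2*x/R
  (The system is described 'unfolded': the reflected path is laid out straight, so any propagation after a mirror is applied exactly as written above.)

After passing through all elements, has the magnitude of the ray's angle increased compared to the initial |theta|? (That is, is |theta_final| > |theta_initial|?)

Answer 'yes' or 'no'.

Initial: x=4.0000 theta=-0.2000
After 1 (propagate distance d=20): x=0.0000 theta=-0.2000
After 2 (thin lens f=16): x=0.0000 theta=-0.2000
After 3 (propagate distance d=24): x=-4.8000 theta=-0.2000
After 4 (thin lens f=23): x=-4.8000 theta=1/115 (≈0.0087)
After 5 (propagate distance d=18 (to screen)): x=-534/115 (≈-4.6435) theta=1/115 (≈0.0087)
|theta_initial|=0.2000 |theta_final|=1/115 (≈0.0087) -> not increased

Answer: no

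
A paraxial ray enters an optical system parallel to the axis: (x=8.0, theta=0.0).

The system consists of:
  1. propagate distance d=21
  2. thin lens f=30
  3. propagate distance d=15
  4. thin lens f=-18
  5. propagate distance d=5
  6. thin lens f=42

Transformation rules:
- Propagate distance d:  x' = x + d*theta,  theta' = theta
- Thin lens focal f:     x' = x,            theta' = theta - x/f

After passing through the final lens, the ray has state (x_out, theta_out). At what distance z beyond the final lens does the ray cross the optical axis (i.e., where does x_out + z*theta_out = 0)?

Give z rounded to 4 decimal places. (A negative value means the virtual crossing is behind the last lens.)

Answer: 28.1102

Derivation:
Initial: x=8.0000 theta=0.0000
After 1 (propagate distance d=21): x=8.0000 theta=0.0000
After 2 (thin lens f=30): x=8.0000 theta=-4/15 (≈-0.2667)
After 3 (propagate distance d=15): x=4.0000 theta=-4/15 (≈-0.2667)
After 4 (thin lens f=-18): x=4.0000 theta=-2/45 (≈-0.0444)
After 5 (propagate distance d=5): x=34/9 (≈3.7778) theta=-2/45 (≈-0.0444)
After 6 (thin lens f=42): x=34/9 (≈3.7778) theta=-127/945 (≈-0.1344)
z_focus = -x_out/theta_out = -(34/9)/(-127/945) = 3570/127 ≈ 28.1102
Rounded to 4 decimal places: z = 28.1102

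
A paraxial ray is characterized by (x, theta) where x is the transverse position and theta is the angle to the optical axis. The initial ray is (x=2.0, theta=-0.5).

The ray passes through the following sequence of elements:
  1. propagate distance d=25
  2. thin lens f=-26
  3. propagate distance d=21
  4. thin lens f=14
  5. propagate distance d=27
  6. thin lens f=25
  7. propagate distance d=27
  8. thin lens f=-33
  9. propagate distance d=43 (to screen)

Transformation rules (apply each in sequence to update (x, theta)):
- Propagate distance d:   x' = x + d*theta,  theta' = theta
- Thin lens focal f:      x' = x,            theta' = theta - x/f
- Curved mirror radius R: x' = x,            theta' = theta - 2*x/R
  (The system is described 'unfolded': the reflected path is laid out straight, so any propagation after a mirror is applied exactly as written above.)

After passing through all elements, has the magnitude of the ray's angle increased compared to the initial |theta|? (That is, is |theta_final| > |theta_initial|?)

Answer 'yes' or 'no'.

Initial: x=2.0000 theta=-0.5000
After 1 (propagate distance d=25): x=-10.5000 theta=-0.5000
After 2 (thin lens f=-26): x=-10.5000 theta=-47/52 (≈-0.9038)
After 3 (propagate distance d=21): x=-1533/52 (≈-29.4808) theta=-47/52 (≈-0.9038)
After 4 (thin lens f=14): x=-1533/52 (≈-29.4808) theta=125/104 (≈1.2019)
After 5 (propagate distance d=27): x=309/104 (≈2.9712) theta=125/104 (≈1.2019)
After 6 (thin lens f=25): x=309/104 (≈2.9712) theta=352/325 (≈1.0831)
After 7 (propagate distance d=27): x=83757/2600 (≈32.2142) theta=352/325 (≈1.0831)
After 8 (thin lens f=-33): x=83757/2600 (≈32.2142) theta=11779/5720 (≈2.0593)
After 9 (propagate distance d=43 (to screen)): x=863453/7150 (≈120.7627) theta=11779/5720 (≈2.0593)
|theta_initial|=0.5000 |theta_final|=11779/5720 (≈2.0593) -> increased

Answer: yes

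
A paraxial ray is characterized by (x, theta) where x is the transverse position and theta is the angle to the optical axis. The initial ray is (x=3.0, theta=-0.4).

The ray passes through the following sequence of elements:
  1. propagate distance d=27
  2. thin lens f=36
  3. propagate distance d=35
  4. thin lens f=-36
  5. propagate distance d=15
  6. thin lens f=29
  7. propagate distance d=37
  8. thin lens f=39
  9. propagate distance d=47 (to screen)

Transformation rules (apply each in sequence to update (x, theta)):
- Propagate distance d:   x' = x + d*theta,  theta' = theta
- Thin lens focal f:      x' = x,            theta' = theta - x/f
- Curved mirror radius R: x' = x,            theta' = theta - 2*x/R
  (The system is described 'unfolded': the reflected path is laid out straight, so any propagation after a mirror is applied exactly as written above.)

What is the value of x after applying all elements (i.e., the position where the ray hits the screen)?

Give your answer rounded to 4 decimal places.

Initial: x=3.0000 theta=-0.4000
After 1 (propagate distance d=27): x=-7.8000 theta=-0.4000
After 2 (thin lens f=36): x=-7.8000 theta=-11/60 (≈-0.1833)
After 3 (propagate distance d=35): x=-853/60 (≈-14.2167) theta=-11/60 (≈-0.1833)
After 4 (thin lens f=-36): x=-853/60 (≈-14.2167) theta=-1249/2160 (≈-0.5782)
After 5 (propagate distance d=15): x=-16481/720 (≈-22.8903) theta=-1249/2160 (≈-0.5782)
After 6 (thin lens f=29): x=-16481/720 (≈-22.8903) theta=6611/31320 (≈0.2111)
After 7 (propagate distance d=37): x=-944633/62640 (≈-15.0803) theta=6611/31320 (≈0.2111)
After 8 (thin lens f=39): x=-944633/62640 (≈-15.0803) theta=1460291/2442960 (≈0.5978)
After 9 (propagate distance d=47 (to screen)): x=109631/8424 (≈13.0141) theta=1460291/2442960 (≈0.5978)
Rounded to 4 decimal places: x = 13.0141

Answer: 13.0141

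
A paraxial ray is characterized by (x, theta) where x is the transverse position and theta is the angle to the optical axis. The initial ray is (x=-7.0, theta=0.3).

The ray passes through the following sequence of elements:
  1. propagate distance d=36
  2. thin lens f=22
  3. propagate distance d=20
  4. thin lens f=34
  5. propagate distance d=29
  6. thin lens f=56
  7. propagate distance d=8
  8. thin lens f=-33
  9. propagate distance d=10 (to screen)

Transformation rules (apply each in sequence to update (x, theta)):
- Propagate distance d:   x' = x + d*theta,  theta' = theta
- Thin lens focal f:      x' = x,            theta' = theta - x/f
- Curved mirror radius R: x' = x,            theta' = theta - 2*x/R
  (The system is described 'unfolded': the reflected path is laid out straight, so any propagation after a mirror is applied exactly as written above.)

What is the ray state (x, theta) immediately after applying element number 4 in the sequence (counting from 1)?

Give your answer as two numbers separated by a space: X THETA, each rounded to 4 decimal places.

Answer: 6.3455 -0.0594

Derivation:
Initial: x=-7.0000 theta=0.3000
After 1 (propagate distance d=36): x=3.8000 theta=0.3000
After 2 (thin lens f=22): x=3.8000 theta=7/55 (≈0.1273)
After 3 (propagate distance d=20): x=349/55 (≈6.3455) theta=7/55 (≈0.1273)
After 4 (thin lens f=34): x=349/55 (≈6.3455) theta=-111/1870 (≈-0.0594)
Rounded to 4 decimal places: x = 6.3455, theta = -0.0594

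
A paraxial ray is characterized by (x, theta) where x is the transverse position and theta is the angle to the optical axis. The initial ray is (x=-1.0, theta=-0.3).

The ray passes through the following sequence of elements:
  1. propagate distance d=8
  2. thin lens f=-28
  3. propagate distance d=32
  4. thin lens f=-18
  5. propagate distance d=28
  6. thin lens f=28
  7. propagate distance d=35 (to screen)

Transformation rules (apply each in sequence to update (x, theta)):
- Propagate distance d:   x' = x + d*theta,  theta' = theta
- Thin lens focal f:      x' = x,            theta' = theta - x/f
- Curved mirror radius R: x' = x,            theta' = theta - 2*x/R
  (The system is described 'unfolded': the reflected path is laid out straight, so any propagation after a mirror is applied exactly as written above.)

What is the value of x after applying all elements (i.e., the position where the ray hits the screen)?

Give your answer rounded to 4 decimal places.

Answer: -33.8452

Derivation:
Initial: x=-1.0000 theta=-0.3000
After 1 (propagate distance d=8): x=-3.4000 theta=-0.3000
After 2 (thin lens f=-28): x=-3.4000 theta=-59/140 (≈-0.4214)
After 3 (propagate distance d=32): x=-591/35 (≈-16.8857) theta=-59/140 (≈-0.4214)
After 4 (thin lens f=-18): x=-591/35 (≈-16.8857) theta=-571/420 (≈-1.3595)
After 5 (propagate distance d=28): x=-1154/21 (≈-54.9524) theta=-571/420 (≈-1.3595)
After 6 (thin lens f=28): x=-1154/21 (≈-54.9524) theta=591/980 (≈0.6031)
After 7 (propagate distance d=35 (to screen)): x=-2843/84 (≈-33.8452) theta=591/980 (≈0.6031)
Rounded to 4 decimal places: x = -33.8452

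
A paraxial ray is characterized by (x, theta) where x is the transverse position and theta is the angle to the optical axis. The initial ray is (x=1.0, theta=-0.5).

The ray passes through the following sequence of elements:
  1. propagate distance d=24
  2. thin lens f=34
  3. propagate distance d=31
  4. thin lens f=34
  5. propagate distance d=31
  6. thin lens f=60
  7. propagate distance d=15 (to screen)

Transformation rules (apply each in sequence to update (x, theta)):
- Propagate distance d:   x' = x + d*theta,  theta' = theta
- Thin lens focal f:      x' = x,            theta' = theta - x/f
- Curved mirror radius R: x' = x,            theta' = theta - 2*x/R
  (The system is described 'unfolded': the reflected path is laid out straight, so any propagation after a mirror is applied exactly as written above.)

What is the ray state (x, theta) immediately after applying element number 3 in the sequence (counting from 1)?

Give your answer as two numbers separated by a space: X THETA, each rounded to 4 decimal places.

Answer: -16.4706 -0.1765

Derivation:
Initial: x=1.0000 theta=-0.5000
After 1 (propagate distance d=24): x=-11.0000 theta=-0.5000
After 2 (thin lens f=34): x=-11.0000 theta=-3/17 (≈-0.1765)
After 3 (propagate distance d=31): x=-280/17 (≈-16.4706) theta=-3/17 (≈-0.1765)
Rounded to 4 decimal places: x = -16.4706, theta = -0.1765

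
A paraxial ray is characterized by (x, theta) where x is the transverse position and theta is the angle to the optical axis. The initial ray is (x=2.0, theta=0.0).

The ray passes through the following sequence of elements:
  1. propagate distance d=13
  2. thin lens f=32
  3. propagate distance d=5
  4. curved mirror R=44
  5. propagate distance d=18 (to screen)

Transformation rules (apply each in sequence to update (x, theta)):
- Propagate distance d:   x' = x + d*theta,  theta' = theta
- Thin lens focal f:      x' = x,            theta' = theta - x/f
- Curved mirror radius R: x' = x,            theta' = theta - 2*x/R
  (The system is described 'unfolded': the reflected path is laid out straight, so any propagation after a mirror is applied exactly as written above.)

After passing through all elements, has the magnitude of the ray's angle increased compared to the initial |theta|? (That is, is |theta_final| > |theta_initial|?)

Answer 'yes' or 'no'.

Initial: x=2.0000 theta=0.0000
After 1 (propagate distance d=13): x=2.0000 theta=0.0000
After 2 (thin lens f=32): x=2.0000 theta=-0.0625
After 3 (propagate distance d=5): x=1.6875 theta=-0.0625
After 4 (curved mirror R=44): x=1.6875 theta=-49/352 (≈-0.1392)
After 5 (propagate distance d=18 (to screen)): x=-9/11 (≈-0.8182) theta=-49/352 (≈-0.1392)
|theta_initial|=0.0000 |theta_final|=49/352 (≈0.1392) -> increased

Answer: yes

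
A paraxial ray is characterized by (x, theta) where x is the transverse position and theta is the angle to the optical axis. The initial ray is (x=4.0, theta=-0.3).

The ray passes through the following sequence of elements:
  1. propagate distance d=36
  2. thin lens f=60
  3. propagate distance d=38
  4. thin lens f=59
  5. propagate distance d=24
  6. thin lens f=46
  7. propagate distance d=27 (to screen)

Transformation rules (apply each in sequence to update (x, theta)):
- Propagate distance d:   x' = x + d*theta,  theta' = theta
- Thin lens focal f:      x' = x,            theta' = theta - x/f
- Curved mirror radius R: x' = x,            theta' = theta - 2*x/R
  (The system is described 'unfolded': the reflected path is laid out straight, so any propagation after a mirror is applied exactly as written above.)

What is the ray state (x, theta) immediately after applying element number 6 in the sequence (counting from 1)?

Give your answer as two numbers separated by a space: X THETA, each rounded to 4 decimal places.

Answer: -12.7218 0.3254

Derivation:
Initial: x=4.0000 theta=-0.3000
After 1 (propagate distance d=36): x=-6.8000 theta=-0.3000
After 2 (thin lens f=60): x=-6.8000 theta=-14/75 (≈-0.1867)
After 3 (propagate distance d=38): x=-1042/75 (≈-13.8933) theta=-14/75 (≈-0.1867)
After 4 (thin lens f=59): x=-1042/75 (≈-13.8933) theta=72/1475 (≈0.0488)
After 5 (propagate distance d=24): x=-56294/4425 (≈-12.7218) theta=72/1475 (≈0.0488)
After 6 (thin lens f=46): x=-56294/4425 (≈-12.7218) theta=6623/20355 (≈0.3254)
Rounded to 4 decimal places: x = -12.7218, theta = 0.3254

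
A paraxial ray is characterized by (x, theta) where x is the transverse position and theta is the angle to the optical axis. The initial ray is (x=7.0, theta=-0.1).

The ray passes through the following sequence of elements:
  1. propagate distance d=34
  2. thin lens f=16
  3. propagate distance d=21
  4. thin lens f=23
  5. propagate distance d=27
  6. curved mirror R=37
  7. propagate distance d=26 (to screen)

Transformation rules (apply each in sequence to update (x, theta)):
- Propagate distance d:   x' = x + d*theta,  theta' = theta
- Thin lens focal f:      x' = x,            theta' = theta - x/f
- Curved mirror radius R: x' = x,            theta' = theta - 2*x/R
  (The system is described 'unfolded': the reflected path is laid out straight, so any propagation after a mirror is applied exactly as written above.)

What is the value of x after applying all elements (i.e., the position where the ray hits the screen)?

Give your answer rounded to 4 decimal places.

Answer: -1.4743

Derivation:
Initial: x=7.0000 theta=-0.1000
After 1 (propagate distance d=34): x=3.6000 theta=-0.1000
After 2 (thin lens f=16): x=3.6000 theta=-0.3250
After 3 (propagate distance d=21): x=-3.2250 theta=-0.3250
After 4 (thin lens f=23): x=-3.2250 theta=-17/92 (≈-0.1848)
After 5 (propagate distance d=27): x=-7557/920 (≈-8.2141) theta=-17/92 (≈-0.1848)
After 6 (curved mirror R=37): x=-7557/920 (≈-8.2141) theta=1103/4255 (≈0.2592)
After 7 (propagate distance d=26 (to screen)): x=-10037/6808 (≈-1.4743) theta=1103/4255 (≈0.2592)
Rounded to 4 decimal places: x = -1.4743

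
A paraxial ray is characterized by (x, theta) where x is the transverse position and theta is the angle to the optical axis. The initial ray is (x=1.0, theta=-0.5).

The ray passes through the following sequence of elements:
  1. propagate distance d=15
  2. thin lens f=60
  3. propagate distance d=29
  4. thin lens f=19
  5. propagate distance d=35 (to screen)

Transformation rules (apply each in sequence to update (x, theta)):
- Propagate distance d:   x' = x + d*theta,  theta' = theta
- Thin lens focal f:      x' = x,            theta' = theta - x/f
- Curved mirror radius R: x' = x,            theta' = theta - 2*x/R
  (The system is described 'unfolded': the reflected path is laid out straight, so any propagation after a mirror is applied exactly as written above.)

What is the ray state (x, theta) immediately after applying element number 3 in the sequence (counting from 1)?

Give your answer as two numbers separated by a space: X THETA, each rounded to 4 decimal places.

Answer: -17.8583 -0.3917

Derivation:
Initial: x=1.0000 theta=-0.5000
After 1 (propagate distance d=15): x=-6.5000 theta=-0.5000
After 2 (thin lens f=60): x=-6.5000 theta=-47/120 (≈-0.3917)
After 3 (propagate distance d=29): x=-2143/120 (≈-17.8583) theta=-47/120 (≈-0.3917)
Rounded to 4 decimal places: x = -17.8583, theta = -0.3917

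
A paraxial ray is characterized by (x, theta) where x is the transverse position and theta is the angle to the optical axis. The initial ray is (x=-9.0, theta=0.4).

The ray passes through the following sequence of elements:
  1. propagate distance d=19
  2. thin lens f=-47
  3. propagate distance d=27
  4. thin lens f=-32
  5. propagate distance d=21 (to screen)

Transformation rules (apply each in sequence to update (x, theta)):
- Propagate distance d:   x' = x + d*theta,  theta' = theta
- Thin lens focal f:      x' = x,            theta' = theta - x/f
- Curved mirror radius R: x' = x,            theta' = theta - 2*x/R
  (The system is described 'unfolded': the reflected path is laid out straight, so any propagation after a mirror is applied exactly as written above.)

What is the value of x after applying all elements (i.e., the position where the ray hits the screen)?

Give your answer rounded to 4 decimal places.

Initial: x=-9.0000 theta=0.4000
After 1 (propagate distance d=19): x=-1.4000 theta=0.4000
After 2 (thin lens f=-47): x=-1.4000 theta=87/235 (≈0.3702)
After 3 (propagate distance d=27): x=404/47 (≈8.5957) theta=87/235 (≈0.3702)
After 4 (thin lens f=-32): x=404/47 (≈8.5957) theta=1201/1880 (≈0.6388)
After 5 (propagate distance d=21 (to screen)): x=41381/1880 (≈22.0112) theta=1201/1880 (≈0.6388)
Rounded to 4 decimal places: x = 22.0112

Answer: 22.0112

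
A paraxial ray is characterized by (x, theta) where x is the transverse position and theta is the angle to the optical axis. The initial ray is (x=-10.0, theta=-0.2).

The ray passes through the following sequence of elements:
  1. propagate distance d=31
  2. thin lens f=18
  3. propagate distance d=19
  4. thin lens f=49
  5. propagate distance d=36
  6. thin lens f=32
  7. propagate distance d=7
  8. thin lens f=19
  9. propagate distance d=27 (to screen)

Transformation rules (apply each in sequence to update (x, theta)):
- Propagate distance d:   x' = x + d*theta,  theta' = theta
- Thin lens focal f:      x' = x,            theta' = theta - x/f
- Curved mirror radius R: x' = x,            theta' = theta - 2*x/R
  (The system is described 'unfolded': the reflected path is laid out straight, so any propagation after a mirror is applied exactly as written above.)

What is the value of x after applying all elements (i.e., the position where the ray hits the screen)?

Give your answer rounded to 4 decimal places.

Answer: -10.3893

Derivation:
Initial: x=-10.0000 theta=-0.2000
After 1 (propagate distance d=31): x=-16.2000 theta=-0.2000
After 2 (thin lens f=18): x=-16.2000 theta=0.7000
After 3 (propagate distance d=19): x=-2.9000 theta=0.7000
After 4 (thin lens f=49): x=-2.9000 theta=186/245 (≈0.7592)
After 5 (propagate distance d=36): x=11971/490 (≈24.4306) theta=186/245 (≈0.7592)
After 6 (thin lens f=32): x=11971/490 (≈24.4306) theta=-67/15680 (≈-0.0043)
After 7 (propagate distance d=7): x=382603/15680 (≈24.4007) theta=-67/15680 (≈-0.0043)
After 8 (thin lens f=19): x=382603/15680 (≈24.4007) theta=-5051/3920 (≈-1.2885)
After 9 (propagate distance d=27 (to screen)): x=-32581/3136 (≈-10.3893) theta=-5051/3920 (≈-1.2885)
Rounded to 4 decimal places: x = -10.3893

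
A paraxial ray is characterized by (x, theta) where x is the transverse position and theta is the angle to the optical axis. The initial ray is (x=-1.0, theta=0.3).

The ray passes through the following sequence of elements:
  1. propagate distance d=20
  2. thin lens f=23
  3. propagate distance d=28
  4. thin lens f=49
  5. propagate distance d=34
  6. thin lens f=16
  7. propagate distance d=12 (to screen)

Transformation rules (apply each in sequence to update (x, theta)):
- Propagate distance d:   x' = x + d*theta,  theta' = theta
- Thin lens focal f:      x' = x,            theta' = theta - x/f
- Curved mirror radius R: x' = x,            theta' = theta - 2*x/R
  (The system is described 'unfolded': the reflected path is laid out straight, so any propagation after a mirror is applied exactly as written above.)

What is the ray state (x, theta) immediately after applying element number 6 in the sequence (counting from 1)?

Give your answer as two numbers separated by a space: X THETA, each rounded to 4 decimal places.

Answer: 5.0474 -0.3821

Derivation:
Initial: x=-1.0000 theta=0.3000
After 1 (propagate distance d=20): x=5.0000 theta=0.3000
After 2 (thin lens f=23): x=5.0000 theta=19/230 (≈0.0826)
After 3 (propagate distance d=28): x=841/115 (≈7.3130) theta=19/230 (≈0.0826)
After 4 (thin lens f=49): x=841/115 (≈7.3130) theta=-751/11270 (≈-0.0666)
After 5 (propagate distance d=34): x=28442/5635 (≈5.0474) theta=-751/11270 (≈-0.0666)
After 6 (thin lens f=16): x=28442/5635 (≈5.0474) theta=-3445/9016 (≈-0.3821)
Rounded to 4 decimal places: x = 5.0474, theta = -0.3821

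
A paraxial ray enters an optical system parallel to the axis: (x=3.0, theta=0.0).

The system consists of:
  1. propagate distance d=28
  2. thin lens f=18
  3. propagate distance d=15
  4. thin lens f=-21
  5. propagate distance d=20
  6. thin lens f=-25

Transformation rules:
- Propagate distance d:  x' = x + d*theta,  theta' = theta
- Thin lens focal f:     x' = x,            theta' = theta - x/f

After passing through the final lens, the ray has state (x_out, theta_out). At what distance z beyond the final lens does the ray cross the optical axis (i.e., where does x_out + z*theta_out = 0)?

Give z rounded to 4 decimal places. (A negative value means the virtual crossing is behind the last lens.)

Answer: -9.9398

Derivation:
Initial: x=3.0000 theta=0.0000
After 1 (propagate distance d=28): x=3.0000 theta=0.0000
After 2 (thin lens f=18): x=3.0000 theta=-1/6 (≈-0.1667)
After 3 (propagate distance d=15): x=0.5000 theta=-1/6 (≈-0.1667)
After 4 (thin lens f=-21): x=0.5000 theta=-1/7 (≈-0.1429)
After 5 (propagate distance d=20): x=-33/14 (≈-2.3571) theta=-1/7 (≈-0.1429)
After 6 (thin lens f=-25): x=-33/14 (≈-2.3571) theta=-83/350 (≈-0.2371)
z_focus = -x_out/theta_out = -(-33/14)/(-83/350) = -825/83 ≈ -9.9398
Rounded to 4 decimal places: z = -9.9398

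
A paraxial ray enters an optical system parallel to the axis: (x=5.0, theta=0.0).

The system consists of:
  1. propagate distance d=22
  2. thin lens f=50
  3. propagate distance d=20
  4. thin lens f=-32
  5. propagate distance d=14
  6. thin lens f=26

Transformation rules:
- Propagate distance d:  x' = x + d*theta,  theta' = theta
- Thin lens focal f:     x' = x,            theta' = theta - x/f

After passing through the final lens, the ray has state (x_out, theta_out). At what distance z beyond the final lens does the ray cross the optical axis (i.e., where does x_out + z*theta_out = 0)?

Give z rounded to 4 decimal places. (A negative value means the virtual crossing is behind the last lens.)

Initial: x=5.0000 theta=0.0000
After 1 (propagate distance d=22): x=5.0000 theta=0.0000
After 2 (thin lens f=50): x=5.0000 theta=-0.1000
After 3 (propagate distance d=20): x=3.0000 theta=-0.1000
After 4 (thin lens f=-32): x=3.0000 theta=-1/160 (≈-0.0063)
After 5 (propagate distance d=14): x=2.9125 theta=-1/160 (≈-0.0063)
After 6 (thin lens f=26): x=2.9125 theta=-123/1040 (≈-0.1183)
z_focus = -x_out/theta_out = -(2.9125)/(-123/1040) = 3029/123 ≈ 24.6260
Rounded to 4 decimal places: z = 24.6260

Answer: 24.6260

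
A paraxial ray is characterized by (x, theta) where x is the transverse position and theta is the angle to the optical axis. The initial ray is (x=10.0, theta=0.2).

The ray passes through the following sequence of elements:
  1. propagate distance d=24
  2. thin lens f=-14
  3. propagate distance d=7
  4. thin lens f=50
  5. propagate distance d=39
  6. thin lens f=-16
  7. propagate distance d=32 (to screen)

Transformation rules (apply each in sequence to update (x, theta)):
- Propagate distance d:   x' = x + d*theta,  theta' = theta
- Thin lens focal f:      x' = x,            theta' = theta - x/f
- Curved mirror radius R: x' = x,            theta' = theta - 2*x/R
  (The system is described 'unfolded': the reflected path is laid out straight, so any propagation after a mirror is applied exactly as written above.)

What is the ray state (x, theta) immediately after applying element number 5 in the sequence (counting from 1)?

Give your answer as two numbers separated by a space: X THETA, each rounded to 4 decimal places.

Initial: x=10.0000 theta=0.2000
After 1 (propagate distance d=24): x=14.8000 theta=0.2000
After 2 (thin lens f=-14): x=14.8000 theta=44/35 (≈1.2571)
After 3 (propagate distance d=7): x=23.6000 theta=44/35 (≈1.2571)
After 4 (thin lens f=50): x=23.6000 theta=687/875 (≈0.7851)
After 5 (propagate distance d=39): x=47443/875 (≈54.2206) theta=687/875 (≈0.7851)
Rounded to 4 decimal places: x = 54.2206, theta = 0.7851

Answer: 54.2206 0.7851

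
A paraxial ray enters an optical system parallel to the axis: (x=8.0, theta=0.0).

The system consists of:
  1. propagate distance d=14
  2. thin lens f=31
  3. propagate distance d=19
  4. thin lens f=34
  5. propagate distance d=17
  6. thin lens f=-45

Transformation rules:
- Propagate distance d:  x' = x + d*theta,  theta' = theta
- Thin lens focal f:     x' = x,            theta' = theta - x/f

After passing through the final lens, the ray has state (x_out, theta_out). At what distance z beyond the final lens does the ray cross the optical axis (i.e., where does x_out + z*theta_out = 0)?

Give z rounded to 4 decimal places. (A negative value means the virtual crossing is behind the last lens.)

Answer: -6.8863

Derivation:
Initial: x=8.0000 theta=0.0000
After 1 (propagate distance d=14): x=8.0000 theta=0.0000
After 2 (thin lens f=31): x=8.0000 theta=-8/31 (≈-0.2581)
After 3 (propagate distance d=19): x=96/31 (≈3.0968) theta=-8/31 (≈-0.2581)
After 4 (thin lens f=34): x=96/31 (≈3.0968) theta=-184/527 (≈-0.3491)
After 5 (propagate distance d=17): x=-88/31 (≈-2.8387) theta=-184/527 (≈-0.3491)
After 6 (thin lens f=-45): x=-88/31 (≈-2.8387) theta=-9776/23715 (≈-0.4122)
z_focus = -x_out/theta_out = -(-88/31)/(-9776/23715) = -8415/1222 ≈ -6.8863
Rounded to 4 decimal places: z = -6.8863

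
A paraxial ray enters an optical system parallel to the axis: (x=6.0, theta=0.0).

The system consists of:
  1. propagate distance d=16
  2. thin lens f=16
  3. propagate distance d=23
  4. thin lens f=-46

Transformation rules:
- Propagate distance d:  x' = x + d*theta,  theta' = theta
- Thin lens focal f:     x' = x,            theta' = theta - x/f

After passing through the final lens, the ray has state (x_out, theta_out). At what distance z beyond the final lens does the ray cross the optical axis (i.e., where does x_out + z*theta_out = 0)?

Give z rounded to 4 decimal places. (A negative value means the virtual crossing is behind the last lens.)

Answer: -6.0755

Derivation:
Initial: x=6.0000 theta=0.0000
After 1 (propagate distance d=16): x=6.0000 theta=0.0000
After 2 (thin lens f=16): x=6.0000 theta=-0.3750
After 3 (propagate distance d=23): x=-2.6250 theta=-0.3750
After 4 (thin lens f=-46): x=-2.6250 theta=-159/368 (≈-0.4321)
z_focus = -x_out/theta_out = -(-2.6250)/(-159/368) = -322/53 ≈ -6.0755
Rounded to 4 decimal places: z = -6.0755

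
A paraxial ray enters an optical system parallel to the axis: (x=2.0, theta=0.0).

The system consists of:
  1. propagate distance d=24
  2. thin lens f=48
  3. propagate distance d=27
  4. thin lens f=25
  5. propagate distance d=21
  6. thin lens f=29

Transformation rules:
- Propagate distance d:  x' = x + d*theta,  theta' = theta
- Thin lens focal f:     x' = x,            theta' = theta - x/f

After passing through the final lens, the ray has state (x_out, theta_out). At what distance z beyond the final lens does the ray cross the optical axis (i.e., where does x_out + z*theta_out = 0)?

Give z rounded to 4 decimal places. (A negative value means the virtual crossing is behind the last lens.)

Initial: x=2.0000 theta=0.0000
After 1 (propagate distance d=24): x=2.0000 theta=0.0000
After 2 (thin lens f=48): x=2.0000 theta=-1/24 (≈-0.0417)
After 3 (propagate distance d=27): x=0.8750 theta=-1/24 (≈-0.0417)
After 4 (thin lens f=25): x=0.8750 theta=-23/300 (≈-0.0767)
After 5 (propagate distance d=21): x=-0.7350 theta=-23/300 (≈-0.0767)
After 6 (thin lens f=29): x=-0.7350 theta=-893/17400 (≈-0.0513)
z_focus = -x_out/theta_out = -(-0.7350)/(-893/17400) = -12789/893 ≈ -14.3214
Rounded to 4 decimal places: z = -14.3214

Answer: -14.3214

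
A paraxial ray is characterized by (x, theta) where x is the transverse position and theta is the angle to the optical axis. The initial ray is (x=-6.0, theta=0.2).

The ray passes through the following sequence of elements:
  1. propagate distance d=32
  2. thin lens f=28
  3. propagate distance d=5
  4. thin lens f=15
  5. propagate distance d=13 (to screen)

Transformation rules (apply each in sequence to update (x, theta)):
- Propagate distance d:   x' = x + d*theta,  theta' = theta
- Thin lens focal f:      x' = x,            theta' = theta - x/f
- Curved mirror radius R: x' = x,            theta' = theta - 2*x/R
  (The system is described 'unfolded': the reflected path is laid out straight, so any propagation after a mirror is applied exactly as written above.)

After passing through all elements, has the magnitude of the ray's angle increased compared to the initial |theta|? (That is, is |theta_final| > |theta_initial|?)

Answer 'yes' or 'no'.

Initial: x=-6.0000 theta=0.2000
After 1 (propagate distance d=32): x=0.4000 theta=0.2000
After 2 (thin lens f=28): x=0.4000 theta=13/70 (≈0.1857)
After 3 (propagate distance d=5): x=93/70 (≈1.3286) theta=13/70 (≈0.1857)
After 4 (thin lens f=15): x=93/70 (≈1.3286) theta=17/175 (≈0.0971)
After 5 (propagate distance d=13 (to screen)): x=907/350 (≈2.5914) theta=17/175 (≈0.0971)
|theta_initial|=0.2000 |theta_final|=17/175 (≈0.0971) -> not increased

Answer: no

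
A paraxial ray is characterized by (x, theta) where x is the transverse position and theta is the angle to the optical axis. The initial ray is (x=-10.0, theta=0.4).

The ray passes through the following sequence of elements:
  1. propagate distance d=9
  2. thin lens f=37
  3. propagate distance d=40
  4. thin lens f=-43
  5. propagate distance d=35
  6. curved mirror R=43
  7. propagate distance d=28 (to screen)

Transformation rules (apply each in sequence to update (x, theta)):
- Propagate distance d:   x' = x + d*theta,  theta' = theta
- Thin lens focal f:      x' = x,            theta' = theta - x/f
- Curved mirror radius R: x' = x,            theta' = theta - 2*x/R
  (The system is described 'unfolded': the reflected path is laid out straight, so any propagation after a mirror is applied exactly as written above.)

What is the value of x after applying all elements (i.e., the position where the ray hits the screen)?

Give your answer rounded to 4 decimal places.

Initial: x=-10.0000 theta=0.4000
After 1 (propagate distance d=9): x=-6.4000 theta=0.4000
After 2 (thin lens f=37): x=-6.4000 theta=106/185 (≈0.5730)
After 3 (propagate distance d=40): x=3056/185 (≈16.5189) theta=106/185 (≈0.5730)
After 4 (thin lens f=-43): x=3056/185 (≈16.5189) theta=7614/7955 (≈0.9571)
After 5 (propagate distance d=35): x=10754/215 (≈50.0186) theta=7614/7955 (≈0.9571)
After 6 (curved mirror R=43): x=10754/215 (≈50.0186) theta=-468394/342065 (≈-1.3693)
After 7 (propagate distance d=28 (to screen)): x=3994582/342065 (≈11.6778) theta=-468394/342065 (≈-1.3693)
Rounded to 4 decimal places: x = 11.6778

Answer: 11.6778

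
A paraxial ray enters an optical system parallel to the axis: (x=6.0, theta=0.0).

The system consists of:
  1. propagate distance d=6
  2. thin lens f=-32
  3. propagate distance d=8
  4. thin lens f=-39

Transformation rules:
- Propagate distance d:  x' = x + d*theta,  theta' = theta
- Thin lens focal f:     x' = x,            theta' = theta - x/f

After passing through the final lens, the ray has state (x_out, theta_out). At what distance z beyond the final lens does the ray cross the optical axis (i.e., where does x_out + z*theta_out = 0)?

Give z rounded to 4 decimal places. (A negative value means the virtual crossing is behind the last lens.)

Answer: -19.7468

Derivation:
Initial: x=6.0000 theta=0.0000
After 1 (propagate distance d=6): x=6.0000 theta=0.0000
After 2 (thin lens f=-32): x=6.0000 theta=0.1875
After 3 (propagate distance d=8): x=7.5000 theta=0.1875
After 4 (thin lens f=-39): x=7.5000 theta=79/208 (≈0.3798)
z_focus = -x_out/theta_out = -(7.5000)/(79/208) = -1560/79 ≈ -19.7468
Rounded to 4 decimal places: z = -19.7468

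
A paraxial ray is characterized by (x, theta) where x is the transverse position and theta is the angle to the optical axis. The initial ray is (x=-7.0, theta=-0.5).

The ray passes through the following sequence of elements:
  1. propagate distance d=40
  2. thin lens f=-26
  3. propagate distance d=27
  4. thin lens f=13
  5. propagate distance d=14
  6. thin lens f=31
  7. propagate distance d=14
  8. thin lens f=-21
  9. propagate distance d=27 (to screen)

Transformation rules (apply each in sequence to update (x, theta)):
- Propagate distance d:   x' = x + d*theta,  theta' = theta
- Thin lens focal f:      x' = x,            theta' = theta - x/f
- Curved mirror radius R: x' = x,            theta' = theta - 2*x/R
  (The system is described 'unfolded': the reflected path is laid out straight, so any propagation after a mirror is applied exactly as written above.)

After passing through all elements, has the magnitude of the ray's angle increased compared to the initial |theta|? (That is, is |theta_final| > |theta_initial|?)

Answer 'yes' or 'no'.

Answer: yes

Derivation:
Initial: x=-7.0000 theta=-0.5000
After 1 (propagate distance d=40): x=-27.0000 theta=-0.5000
After 2 (thin lens f=-26): x=-27.0000 theta=-20/13 (≈-1.5385)
After 3 (propagate distance d=27): x=-891/13 (≈-68.5385) theta=-20/13 (≈-1.5385)
After 4 (thin lens f=13): x=-891/13 (≈-68.5385) theta=631/169 (≈3.7337)
After 5 (propagate distance d=14): x=-2749/169 (≈-16.2663) theta=631/169 (≈3.7337)
After 6 (thin lens f=31): x=-2749/169 (≈-16.2663) theta=22310/5239 (≈4.2584)
After 7 (propagate distance d=14): x=227121/5239 (≈43.3520) theta=22310/5239 (≈4.2584)
After 8 (thin lens f=-21): x=227121/5239 (≈43.3520) theta=231877/36673 (≈6.3228)
After 9 (propagate distance d=27 (to screen)): x=7850526/36673 (≈214.0683) theta=231877/36673 (≈6.3228)
|theta_initial|=0.5000 |theta_final|=231877/36673 (≈6.3228) -> increased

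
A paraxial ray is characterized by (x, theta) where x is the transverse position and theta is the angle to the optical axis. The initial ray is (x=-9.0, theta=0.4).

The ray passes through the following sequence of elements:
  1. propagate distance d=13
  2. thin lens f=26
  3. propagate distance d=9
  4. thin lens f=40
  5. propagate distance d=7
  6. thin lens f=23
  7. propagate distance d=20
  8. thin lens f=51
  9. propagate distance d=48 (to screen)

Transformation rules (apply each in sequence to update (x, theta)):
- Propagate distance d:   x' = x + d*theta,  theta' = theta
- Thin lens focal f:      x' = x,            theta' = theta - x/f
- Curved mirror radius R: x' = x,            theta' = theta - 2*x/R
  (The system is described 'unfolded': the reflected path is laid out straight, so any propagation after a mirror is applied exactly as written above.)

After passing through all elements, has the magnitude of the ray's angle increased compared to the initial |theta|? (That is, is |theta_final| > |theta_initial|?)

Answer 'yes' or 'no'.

Initial: x=-9.0000 theta=0.4000
After 1 (propagate distance d=13): x=-3.8000 theta=0.4000
After 2 (thin lens f=26): x=-3.8000 theta=71/130 (≈0.5462)
After 3 (propagate distance d=9): x=29/26 (≈1.1154) theta=71/130 (≈0.5462)
After 4 (thin lens f=40): x=29/26 (≈1.1154) theta=539/1040 (≈0.5183)
After 5 (propagate distance d=7): x=4933/1040 (≈4.7433) theta=539/1040 (≈0.5183)
After 6 (thin lens f=23): x=4933/1040 (≈4.7433) theta=933/2990 (≈0.3120)
After 7 (propagate distance d=20): x=262739/23920 (≈10.9841) theta=933/2990 (≈0.3120)
After 8 (thin lens f=51): x=262739/23920 (≈10.9841) theta=23585/243984 (≈0.0967)
After 9 (propagate distance d=48 (to screen)): x=6353363/406640 (≈15.6240) theta=23585/243984 (≈0.0967)
|theta_initial|=0.4000 |theta_final|=23585/243984 (≈0.0967) -> not increased

Answer: no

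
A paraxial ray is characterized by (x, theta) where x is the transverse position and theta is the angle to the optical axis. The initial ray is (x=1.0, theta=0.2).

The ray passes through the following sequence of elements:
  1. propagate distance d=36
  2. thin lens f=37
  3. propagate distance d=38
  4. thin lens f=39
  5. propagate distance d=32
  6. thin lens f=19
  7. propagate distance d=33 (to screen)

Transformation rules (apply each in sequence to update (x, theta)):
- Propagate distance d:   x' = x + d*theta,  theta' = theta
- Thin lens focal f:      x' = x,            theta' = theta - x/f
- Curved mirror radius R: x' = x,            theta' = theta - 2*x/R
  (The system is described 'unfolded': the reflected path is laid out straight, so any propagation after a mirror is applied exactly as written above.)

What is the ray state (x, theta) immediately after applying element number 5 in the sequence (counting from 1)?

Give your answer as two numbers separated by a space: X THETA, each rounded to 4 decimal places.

Initial: x=1.0000 theta=0.2000
After 1 (propagate distance d=36): x=8.2000 theta=0.2000
After 2 (thin lens f=37): x=8.2000 theta=-4/185 (≈-0.0216)
After 3 (propagate distance d=38): x=273/37 (≈7.3784) theta=-4/185 (≈-0.0216)
After 4 (thin lens f=39): x=273/37 (≈7.3784) theta=-39/185 (≈-0.2108)
After 5 (propagate distance d=32): x=117/185 (≈0.6324) theta=-39/185 (≈-0.2108)
Rounded to 4 decimal places: x = 0.6324, theta = -0.2108

Answer: 0.6324 -0.2108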